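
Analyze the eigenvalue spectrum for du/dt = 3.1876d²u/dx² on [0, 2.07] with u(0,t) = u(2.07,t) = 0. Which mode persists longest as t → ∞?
Eigenvalues: λₙ = 3.1876n²π²/2.07².
First three modes:
  n=1: λ₁ = 3.1876π²/2.07² ≈ 7.342
  n=2: λ₂ = 12.7504π²/2.07² ≈ 29.369 (4× faster decay)
  n=3: λ₃ = 28.6884π²/2.07² ≈ 66.079 (9× faster decay)
As t → ∞, higher modes decay exponentially faster. The n=1 mode dominates: u ~ c₁ sin(πx/2.07) e^{-λ₁t}.
Decay rate: λ₁ = 3.1876π²/2.07² ≈ 7.342.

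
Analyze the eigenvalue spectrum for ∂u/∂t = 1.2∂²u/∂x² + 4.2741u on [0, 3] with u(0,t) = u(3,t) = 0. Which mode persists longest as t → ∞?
Eigenvalues: λₙ = 1.2n²π²/3² - 4.2741.
First three modes:
  n=1: λ₁ = 1.2π²/3² - 4.2741 ≈ -2.958
  n=2: λ₂ = 4.8π²/3² - 4.2741 ≈ 0.99
  n=3: λ₃ = 10.8π²/3² - 4.2741 ≈ 7.569
Since 1.2π²/3² ≈ 1.316 < 4.2741, λ₁ < 0.
The n=1 mode grows fastest (−λₙ is largest for n=1) → dominates.
Asymptotic: u ~ c₁ sin(πx/3) e^{2.958t} (exponential growth at rate −λ₁ ≈ 2.958).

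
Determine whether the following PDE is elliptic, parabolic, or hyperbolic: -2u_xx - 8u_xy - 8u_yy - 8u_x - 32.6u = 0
Coefficients: A = -2, B = -8, C = -8. B² - 4AC = 0, which is zero, so the equation is parabolic.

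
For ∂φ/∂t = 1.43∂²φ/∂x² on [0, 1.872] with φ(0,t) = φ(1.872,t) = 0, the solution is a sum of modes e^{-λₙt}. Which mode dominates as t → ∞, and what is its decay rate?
Eigenvalues: λₙ = 1.43n²π²/1.872².
First three modes:
  n=1: λ₁ = 1.43π²/1.872² ≈ 4.027
  n=2: λ₂ = 5.72π²/1.872² ≈ 16.11 (4× faster decay)
  n=3: λ₃ = 12.87π²/1.872² ≈ 36.247 (9× faster decay)
As t → ∞, higher modes decay exponentially faster. The n=1 mode dominates: φ ~ c₁ sin(πx/1.872) e^{-λ₁t}.
Decay rate: λ₁ = 1.43π²/1.872² ≈ 4.027.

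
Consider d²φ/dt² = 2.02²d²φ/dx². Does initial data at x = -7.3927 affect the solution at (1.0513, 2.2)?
No. The domain of dependence is [-3.3927, 5.4953], and -7.3927 is outside this interval.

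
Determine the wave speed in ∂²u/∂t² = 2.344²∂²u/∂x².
Speed = 2.344. Information travels along characteristics x = x₀ ± 2.344t.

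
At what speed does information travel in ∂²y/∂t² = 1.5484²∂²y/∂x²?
Speed = 1.5484. Information travels along characteristics x = x₀ ± 1.5484t.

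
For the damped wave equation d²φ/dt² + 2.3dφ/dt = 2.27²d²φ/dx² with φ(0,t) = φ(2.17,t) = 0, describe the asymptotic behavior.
φ → 0. Damping (γ=2.3) dissipates energy; oscillations decay exponentially.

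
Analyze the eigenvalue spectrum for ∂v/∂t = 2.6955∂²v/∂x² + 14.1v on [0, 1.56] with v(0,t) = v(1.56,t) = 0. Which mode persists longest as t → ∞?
Eigenvalues: λₙ = 2.6955n²π²/1.56² - 14.1.
First three modes:
  n=1: λ₁ = 2.6955π²/1.56² - 14.1 ≈ -3.168
  n=2: λ₂ = 10.782π²/1.56² - 14.1 ≈ 29.627
  n=3: λ₃ = 24.2595π²/1.56² - 14.1 ≈ 84.286
Since 2.6955π²/1.56² ≈ 10.932 < 14.1, λ₁ < 0.
The n=1 mode grows fastest (−λₙ is largest for n=1) → dominates.
Asymptotic: v ~ c₁ sin(πx/1.56) e^{3.168t} (exponential growth at rate −λ₁ ≈ 3.168).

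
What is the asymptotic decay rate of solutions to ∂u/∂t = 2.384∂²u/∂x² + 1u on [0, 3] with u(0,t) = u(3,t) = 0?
Eigenvalues: λₙ = 2.384n²π²/3² - 1.
First three modes:
  n=1: λ₁ = 2.384π²/3² - 1 ≈ 1.614
  n=2: λ₂ = 9.536π²/3² - 1 ≈ 9.457
  n=3: λ₃ = 21.456π²/3² - 1 ≈ 22.529
Since 2.384π²/3² ≈ 2.614 > 1, all λₙ > 0.
The n=1 mode decays slowest → dominates as t → ∞.
Asymptotic: u ~ c₁ sin(πx/3) e^{-λ₁t} with decay rate λ₁ ≈ 1.614.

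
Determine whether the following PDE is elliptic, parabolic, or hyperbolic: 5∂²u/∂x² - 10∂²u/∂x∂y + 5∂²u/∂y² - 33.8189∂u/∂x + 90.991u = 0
Coefficients: A = 5, B = -10, C = 5. B² - 4AC = 0, which is zero, so the equation is parabolic.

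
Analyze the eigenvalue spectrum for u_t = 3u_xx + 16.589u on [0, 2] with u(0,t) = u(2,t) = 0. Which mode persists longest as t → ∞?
Eigenvalues: λₙ = 3n²π²/2² - 16.589.
First three modes:
  n=1: λ₁ = 3π²/2² - 16.589 ≈ -9.187
  n=2: λ₂ = 12π²/2² - 16.589 ≈ 13.02
  n=3: λ₃ = 27π²/2² - 16.589 ≈ 50.031
Since 3π²/2² ≈ 7.402 < 16.589, λ₁ < 0.
The n=1 mode grows fastest (−λₙ is largest for n=1) → dominates.
Asymptotic: u ~ c₁ sin(πx/2) e^{9.187t} (exponential growth at rate −λ₁ ≈ 9.187).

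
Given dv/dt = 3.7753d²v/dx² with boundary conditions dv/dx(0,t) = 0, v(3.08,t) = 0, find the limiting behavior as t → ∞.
v → 0. Heat escapes through the Dirichlet boundary.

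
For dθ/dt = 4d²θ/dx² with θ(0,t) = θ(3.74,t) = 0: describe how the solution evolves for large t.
θ → 0. Heat diffuses out through both boundaries.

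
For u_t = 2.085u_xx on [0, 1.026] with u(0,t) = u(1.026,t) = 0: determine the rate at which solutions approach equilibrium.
Eigenvalues: λₙ = 2.085n²π²/1.026².
First three modes:
  n=1: λ₁ = 2.085π²/1.026² ≈ 19.548
  n=2: λ₂ = 8.34π²/1.026² ≈ 78.194 (4× faster decay)
  n=3: λ₃ = 18.765π²/1.026² ≈ 175.936 (9× faster decay)
As t → ∞, higher modes decay exponentially faster. The n=1 mode dominates: u ~ c₁ sin(πx/1.026) e^{-λ₁t}.
Decay rate: λ₁ = 2.085π²/1.026² ≈ 19.548.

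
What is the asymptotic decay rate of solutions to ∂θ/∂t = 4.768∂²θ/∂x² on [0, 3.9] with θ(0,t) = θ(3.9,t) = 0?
Eigenvalues: λₙ = 4.768n²π²/3.9².
First three modes:
  n=1: λ₁ = 4.768π²/3.9² ≈ 3.094
  n=2: λ₂ = 19.072π²/3.9² ≈ 12.376 (4× faster decay)
  n=3: λ₃ = 42.912π²/3.9² ≈ 27.845 (9× faster decay)
As t → ∞, higher modes decay exponentially faster. The n=1 mode dominates: θ ~ c₁ sin(πx/3.9) e^{-λ₁t}.
Decay rate: λ₁ = 4.768π²/3.9² ≈ 3.094.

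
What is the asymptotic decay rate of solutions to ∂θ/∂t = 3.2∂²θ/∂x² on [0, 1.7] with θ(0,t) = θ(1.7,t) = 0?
Eigenvalues: λₙ = 3.2n²π²/1.7².
First three modes:
  n=1: λ₁ = 3.2π²/1.7² ≈ 10.928
  n=2: λ₂ = 12.8π²/1.7² ≈ 43.713 (4× faster decay)
  n=3: λ₃ = 28.8π²/1.7² ≈ 98.355 (9× faster decay)
As t → ∞, higher modes decay exponentially faster. The n=1 mode dominates: θ ~ c₁ sin(πx/1.7) e^{-λ₁t}.
Decay rate: λ₁ = 3.2π²/1.7² ≈ 10.928.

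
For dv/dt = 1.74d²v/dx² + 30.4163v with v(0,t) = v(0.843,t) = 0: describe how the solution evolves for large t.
v grows unboundedly. Reaction dominates diffusion (r=30.4163 > κπ²/L²≈24.17); solution grows exponentially.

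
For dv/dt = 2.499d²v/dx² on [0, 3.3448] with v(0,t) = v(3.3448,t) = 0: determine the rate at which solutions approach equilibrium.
Eigenvalues: λₙ = 2.499n²π²/3.3448².
First three modes:
  n=1: λ₁ = 2.499π²/3.3448² ≈ 2.205
  n=2: λ₂ = 9.996π²/3.3448² ≈ 8.818 (4× faster decay)
  n=3: λ₃ = 22.491π²/3.3448² ≈ 19.841 (9× faster decay)
As t → ∞, higher modes decay exponentially faster. The n=1 mode dominates: v ~ c₁ sin(πx/3.3448) e^{-λ₁t}.
Decay rate: λ₁ = 2.499π²/3.3448² ≈ 2.205.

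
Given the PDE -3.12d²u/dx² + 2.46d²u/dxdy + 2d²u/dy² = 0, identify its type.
The second-order coefficients are A = -3.12, B = 2.46, C = 2. Since B² - 4AC = 31.0116 > 0, this is a hyperbolic PDE.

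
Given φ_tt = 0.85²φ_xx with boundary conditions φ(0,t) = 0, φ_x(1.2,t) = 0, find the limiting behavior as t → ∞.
φ oscillates (no decay). Energy is conserved; the solution oscillates indefinitely as standing waves.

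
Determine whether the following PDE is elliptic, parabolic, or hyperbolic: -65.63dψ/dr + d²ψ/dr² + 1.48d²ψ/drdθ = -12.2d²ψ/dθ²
Rewriting in standard form: d²ψ/dr² + 1.48d²ψ/drdθ + 12.2d²ψ/dθ² - 65.63dψ/dr = 0. Coefficients: A = 1, B = 1.48, C = 12.2. B² - 4AC = -46.6096, which is negative, so the equation is elliptic.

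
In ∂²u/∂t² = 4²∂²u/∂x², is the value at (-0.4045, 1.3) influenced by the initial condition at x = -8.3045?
No. The domain of dependence is [-5.6045, 4.7955], and -8.3045 is outside this interval.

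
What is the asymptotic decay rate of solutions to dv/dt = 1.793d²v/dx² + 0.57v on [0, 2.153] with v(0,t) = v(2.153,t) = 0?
Eigenvalues: λₙ = 1.793n²π²/2.153² - 0.57.
First three modes:
  n=1: λ₁ = 1.793π²/2.153² - 0.57 ≈ 3.248
  n=2: λ₂ = 7.172π²/2.153² - 0.57 ≈ 14.7
  n=3: λ₃ = 16.137π²/2.153² - 0.57 ≈ 33.789
Since 1.793π²/2.153² ≈ 3.818 > 0.57, all λₙ > 0.
The n=1 mode decays slowest → dominates as t → ∞.
Asymptotic: v ~ c₁ sin(πx/2.153) e^{-λ₁t} with decay rate λ₁ ≈ 3.248.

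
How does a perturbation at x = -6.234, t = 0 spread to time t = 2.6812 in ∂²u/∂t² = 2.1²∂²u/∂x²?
Domain of influence: [-11.86452, -0.60348]. Data at x = -6.234 spreads outward at speed 2.1.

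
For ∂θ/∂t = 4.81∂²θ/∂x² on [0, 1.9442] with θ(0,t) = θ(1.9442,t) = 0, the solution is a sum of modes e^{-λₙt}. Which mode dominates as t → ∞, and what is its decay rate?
Eigenvalues: λₙ = 4.81n²π²/1.9442².
First three modes:
  n=1: λ₁ = 4.81π²/1.9442² ≈ 12.559
  n=2: λ₂ = 19.24π²/1.9442² ≈ 50.237 (4× faster decay)
  n=3: λ₃ = 43.29π²/1.9442² ≈ 113.033 (9× faster decay)
As t → ∞, higher modes decay exponentially faster. The n=1 mode dominates: θ ~ c₁ sin(πx/1.9442) e^{-λ₁t}.
Decay rate: λ₁ = 4.81π²/1.9442² ≈ 12.559.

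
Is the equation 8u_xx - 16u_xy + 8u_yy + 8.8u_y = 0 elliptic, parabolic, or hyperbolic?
Computing B² - 4AC with A = 8, B = -16, C = 8: discriminant = 0 (zero). Answer: parabolic.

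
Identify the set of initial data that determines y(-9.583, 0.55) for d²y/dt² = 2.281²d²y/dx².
Domain of dependence: [-10.83755, -8.32845]. Signals travel at speed 2.281, so data within |x - -9.583| ≤ 2.281·0.55 = 1.25455 can reach the point.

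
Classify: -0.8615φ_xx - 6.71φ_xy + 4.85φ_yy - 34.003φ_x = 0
Hyperbolic (discriminant = 61.7372).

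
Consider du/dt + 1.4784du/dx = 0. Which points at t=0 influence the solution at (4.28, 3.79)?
A single point: x = -1.323136. The characteristic through (4.28, 3.79) is x - 1.4784t = const, so x = 4.28 - 1.4784·3.79 = -1.323136.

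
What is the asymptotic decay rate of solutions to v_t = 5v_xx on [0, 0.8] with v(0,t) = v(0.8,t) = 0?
Eigenvalues: λₙ = 5n²π²/0.8².
First three modes:
  n=1: λ₁ = 5π²/0.8² ≈ 77.106
  n=2: λ₂ = 20π²/0.8² ≈ 308.425 (4× faster decay)
  n=3: λ₃ = 45π²/0.8² ≈ 693.957 (9× faster decay)
As t → ∞, higher modes decay exponentially faster. The n=1 mode dominates: v ~ c₁ sin(πx/0.8) e^{-λ₁t}.
Decay rate: λ₁ = 5π²/0.8² ≈ 77.106.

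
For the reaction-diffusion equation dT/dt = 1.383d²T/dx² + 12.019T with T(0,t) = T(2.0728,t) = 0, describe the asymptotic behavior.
T grows unboundedly. Reaction dominates diffusion (r=12.019 > κπ²/L²≈3.18); solution grows exponentially.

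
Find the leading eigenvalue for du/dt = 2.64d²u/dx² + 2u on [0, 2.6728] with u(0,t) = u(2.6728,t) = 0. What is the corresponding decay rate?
Eigenvalues: λₙ = 2.64n²π²/2.6728² - 2.
First three modes:
  n=1: λ₁ = 2.64π²/2.6728² - 2 ≈ 1.647
  n=2: λ₂ = 10.56π²/2.6728² - 2 ≈ 12.589
  n=3: λ₃ = 23.76π²/2.6728² - 2 ≈ 30.826
Since 2.64π²/2.6728² ≈ 3.647 > 2, all λₙ > 0.
The n=1 mode decays slowest → dominates as t → ∞.
Asymptotic: u ~ c₁ sin(πx/2.6728) e^{-λ₁t} with decay rate λ₁ ≈ 1.647.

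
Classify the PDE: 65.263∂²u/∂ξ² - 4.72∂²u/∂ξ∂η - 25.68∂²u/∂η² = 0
A = 65.263, B = -4.72, C = -25.68. Discriminant B² - 4AC = 6726.09376. Since 6726.09376 > 0, hyperbolic.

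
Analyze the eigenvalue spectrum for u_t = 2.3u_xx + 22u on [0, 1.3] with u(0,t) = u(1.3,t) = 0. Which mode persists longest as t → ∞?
Eigenvalues: λₙ = 2.3n²π²/1.3² - 22.
First three modes:
  n=1: λ₁ = 2.3π²/1.3² - 22 ≈ -8.568
  n=2: λ₂ = 9.2π²/1.3² - 22 ≈ 31.728
  n=3: λ₃ = 20.7π²/1.3² - 22 ≈ 98.888
Since 2.3π²/1.3² ≈ 13.432 < 22, λ₁ < 0.
The n=1 mode grows fastest (−λₙ is largest for n=1) → dominates.
Asymptotic: u ~ c₁ sin(πx/1.3) e^{8.568t} (exponential growth at rate −λ₁ ≈ 8.568).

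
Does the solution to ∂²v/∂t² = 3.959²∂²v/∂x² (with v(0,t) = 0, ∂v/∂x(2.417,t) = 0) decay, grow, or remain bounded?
v oscillates (no decay). Energy is conserved; the solution oscillates indefinitely as standing waves.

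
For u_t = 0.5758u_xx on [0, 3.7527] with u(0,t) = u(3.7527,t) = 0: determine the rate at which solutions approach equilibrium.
Eigenvalues: λₙ = 0.5758n²π²/3.7527².
First three modes:
  n=1: λ₁ = 0.5758π²/3.7527² ≈ 0.404
  n=2: λ₂ = 2.3032π²/3.7527² ≈ 1.614 (4× faster decay)
  n=3: λ₃ = 5.1822π²/3.7527² ≈ 3.632 (9× faster decay)
As t → ∞, higher modes decay exponentially faster. The n=1 mode dominates: u ~ c₁ sin(πx/3.7527) e^{-λ₁t}.
Decay rate: λ₁ = 0.5758π²/3.7527² ≈ 0.404.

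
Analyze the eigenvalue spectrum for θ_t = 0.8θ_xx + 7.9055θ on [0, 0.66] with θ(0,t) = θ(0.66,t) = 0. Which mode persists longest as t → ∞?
Eigenvalues: λₙ = 0.8n²π²/0.66² - 7.9055.
First three modes:
  n=1: λ₁ = 0.8π²/0.66² - 7.9055 ≈ 10.22
  n=2: λ₂ = 3.2π²/0.66² - 7.9055 ≈ 64.598
  n=3: λ₃ = 7.2π²/0.66² - 7.9055 ≈ 155.228
Since 0.8π²/0.66² ≈ 18.126 > 7.9055, all λₙ > 0.
The n=1 mode decays slowest → dominates as t → ∞.
Asymptotic: θ ~ c₁ sin(πx/0.66) e^{-λ₁t} with decay rate λ₁ ≈ 10.22.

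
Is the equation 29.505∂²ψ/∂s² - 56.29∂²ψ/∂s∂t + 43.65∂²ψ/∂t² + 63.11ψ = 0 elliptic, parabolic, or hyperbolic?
Computing B² - 4AC with A = 29.505, B = -56.29, C = 43.65: discriminant = -1983.0089 (negative). Answer: elliptic.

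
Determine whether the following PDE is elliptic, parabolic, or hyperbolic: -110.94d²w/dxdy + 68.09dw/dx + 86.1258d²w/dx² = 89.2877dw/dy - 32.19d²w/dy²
Rewriting in standard form: 86.1258d²w/dx² - 110.94d²w/dxdy + 32.19d²w/dy² + 68.09dw/dx - 89.2877dw/dy = 0. Coefficients: A = 86.1258, B = -110.94, C = 32.19. B² - 4AC = 1218.125592, which is positive, so the equation is hyperbolic.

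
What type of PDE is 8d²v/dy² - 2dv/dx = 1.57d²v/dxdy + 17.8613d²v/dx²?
Rewriting in standard form: -17.8613d²v/dx² - 1.57d²v/dxdy + 8d²v/dy² - 2dv/dx = 0. With A = -17.8613, B = -1.57, C = 8, the discriminant is 574.0265. This is a hyperbolic PDE.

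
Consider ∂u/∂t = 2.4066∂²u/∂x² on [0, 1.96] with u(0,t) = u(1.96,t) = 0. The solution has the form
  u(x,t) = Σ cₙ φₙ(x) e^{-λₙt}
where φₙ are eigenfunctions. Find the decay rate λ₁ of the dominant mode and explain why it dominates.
Eigenvalues: λₙ = 2.4066n²π²/1.96².
First three modes:
  n=1: λ₁ = 2.4066π²/1.96² ≈ 6.183
  n=2: λ₂ = 9.6264π²/1.96² ≈ 24.732 (4× faster decay)
  n=3: λ₃ = 21.6594π²/1.96² ≈ 55.646 (9× faster decay)
As t → ∞, higher modes decay exponentially faster. The n=1 mode dominates: u ~ c₁ sin(πx/1.96) e^{-λ₁t}.
Decay rate: λ₁ = 2.4066π²/1.96² ≈ 6.183.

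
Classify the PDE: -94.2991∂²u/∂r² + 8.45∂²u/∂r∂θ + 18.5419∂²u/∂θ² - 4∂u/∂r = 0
A = -94.2991, B = 8.45, C = 18.5419. Discriminant B² - 4AC = 7065.34042916. Since 7065.34042916 > 0, hyperbolic.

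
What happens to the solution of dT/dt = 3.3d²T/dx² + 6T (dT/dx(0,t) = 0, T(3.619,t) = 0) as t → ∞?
T grows unboundedly. Reaction dominates diffusion (r=6 > κπ²/(4L²)≈0.62); solution grows exponentially.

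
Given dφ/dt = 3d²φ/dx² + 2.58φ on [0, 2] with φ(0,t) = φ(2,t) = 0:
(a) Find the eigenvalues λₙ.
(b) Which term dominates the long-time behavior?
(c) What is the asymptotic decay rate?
Eigenvalues: λₙ = 3n²π²/2² - 2.58.
First three modes:
  n=1: λ₁ = 3π²/2² - 2.58 ≈ 4.822
  n=2: λ₂ = 12π²/2² - 2.58 ≈ 27.029
  n=3: λ₃ = 27π²/2² - 2.58 ≈ 64.04
Since 3π²/2² ≈ 7.402 > 2.58, all λₙ > 0.
The n=1 mode decays slowest → dominates as t → ∞.
Asymptotic: φ ~ c₁ sin(πx/2) e^{-λ₁t} with decay rate λ₁ ≈ 4.822.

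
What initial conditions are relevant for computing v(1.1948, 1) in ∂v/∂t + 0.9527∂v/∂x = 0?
A single point: x = 0.2421. The characteristic through (1.1948, 1) is x - 0.9527t = const, so x = 1.1948 - 0.9527·1 = 0.2421.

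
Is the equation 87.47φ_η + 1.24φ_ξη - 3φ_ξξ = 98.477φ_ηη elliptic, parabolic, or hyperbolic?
Rewriting in standard form: -3φ_ξξ + 1.24φ_ξη - 98.477φ_ηη + 87.47φ_η = 0. Computing B² - 4AC with A = -3, B = 1.24, C = -98.477: discriminant = -1180.1864 (negative). Answer: elliptic.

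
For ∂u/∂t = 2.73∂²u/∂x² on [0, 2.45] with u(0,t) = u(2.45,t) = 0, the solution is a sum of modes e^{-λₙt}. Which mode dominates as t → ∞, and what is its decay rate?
Eigenvalues: λₙ = 2.73n²π²/2.45².
First three modes:
  n=1: λ₁ = 2.73π²/2.45² ≈ 4.489
  n=2: λ₂ = 10.92π²/2.45² ≈ 17.955 (4× faster decay)
  n=3: λ₃ = 24.57π²/2.45² ≈ 40.399 (9× faster decay)
As t → ∞, higher modes decay exponentially faster. The n=1 mode dominates: u ~ c₁ sin(πx/2.45) e^{-λ₁t}.
Decay rate: λ₁ = 2.73π²/2.45² ≈ 4.489.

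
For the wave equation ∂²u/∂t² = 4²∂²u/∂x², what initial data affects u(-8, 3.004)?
Domain of dependence: [-20.016, 4.016]. Signals travel at speed 4, so data within |x - -8| ≤ 4·3.004 = 12.016 can reach the point.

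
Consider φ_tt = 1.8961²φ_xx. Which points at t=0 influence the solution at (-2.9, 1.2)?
Domain of dependence: [-5.17532, -0.62468]. Signals travel at speed 1.8961, so data within |x - -2.9| ≤ 1.8961·1.2 = 2.27532 can reach the point.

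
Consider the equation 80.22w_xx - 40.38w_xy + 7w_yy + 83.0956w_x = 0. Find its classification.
Elliptic. (A = 80.22, B = -40.38, C = 7 gives B² - 4AC = -615.6156.)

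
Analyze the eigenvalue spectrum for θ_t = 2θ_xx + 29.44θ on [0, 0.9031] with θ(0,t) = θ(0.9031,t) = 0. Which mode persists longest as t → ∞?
Eigenvalues: λₙ = 2n²π²/0.9031² - 29.44.
First three modes:
  n=1: λ₁ = 2π²/0.9031² - 29.44 ≈ -5.238
  n=2: λ₂ = 8π²/0.9031² - 29.44 ≈ 67.37
  n=3: λ₃ = 18π²/0.9031² - 29.44 ≈ 188.381
Since 2π²/0.9031² ≈ 24.202 < 29.44, λ₁ < 0.
The n=1 mode grows fastest (−λₙ is largest for n=1) → dominates.
Asymptotic: θ ~ c₁ sin(πx/0.9031) e^{5.238t} (exponential growth at rate −λ₁ ≈ 5.238).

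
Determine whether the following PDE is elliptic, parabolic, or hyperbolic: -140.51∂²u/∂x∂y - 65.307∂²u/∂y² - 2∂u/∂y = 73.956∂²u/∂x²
Rewriting in standard form: -73.956∂²u/∂x² - 140.51∂²u/∂x∂y - 65.307∂²u/∂y² - 2∂u/∂y = 0. Coefficients: A = -73.956, B = -140.51, C = -65.307. B² - 4AC = 423.682132, which is positive, so the equation is hyperbolic.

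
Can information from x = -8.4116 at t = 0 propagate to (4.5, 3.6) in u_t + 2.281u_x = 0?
No. Only data at x = -3.7116 affects (4.5, 3.6). Advection has one-way propagation along characteristics.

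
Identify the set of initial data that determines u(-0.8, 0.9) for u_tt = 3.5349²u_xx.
Domain of dependence: [-3.98141, 2.38141]. Signals travel at speed 3.5349, so data within |x - -0.8| ≤ 3.5349·0.9 = 3.18141 can reach the point.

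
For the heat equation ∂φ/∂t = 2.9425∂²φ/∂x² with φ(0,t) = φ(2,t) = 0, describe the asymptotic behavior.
φ → 0. Heat diffuses out through both boundaries.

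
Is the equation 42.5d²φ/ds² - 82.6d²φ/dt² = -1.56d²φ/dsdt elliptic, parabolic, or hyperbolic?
Rewriting in standard form: 42.5d²φ/ds² + 1.56d²φ/dsdt - 82.6d²φ/dt² = 0. Computing B² - 4AC with A = 42.5, B = 1.56, C = -82.6: discriminant = 14044.4336 (positive). Answer: hyperbolic.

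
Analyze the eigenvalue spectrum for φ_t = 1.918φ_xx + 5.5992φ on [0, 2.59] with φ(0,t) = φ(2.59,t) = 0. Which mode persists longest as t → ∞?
Eigenvalues: λₙ = 1.918n²π²/2.59² - 5.5992.
First three modes:
  n=1: λ₁ = 1.918π²/2.59² - 5.5992 ≈ -2.777
  n=2: λ₂ = 7.672π²/2.59² - 5.5992 ≈ 5.689
  n=3: λ₃ = 17.262π²/2.59² - 5.5992 ≈ 19.798
Since 1.918π²/2.59² ≈ 2.822 < 5.5992, λ₁ < 0.
The n=1 mode grows fastest (−λₙ is largest for n=1) → dominates.
Asymptotic: φ ~ c₁ sin(πx/2.59) e^{2.777t} (exponential growth at rate −λ₁ ≈ 2.777).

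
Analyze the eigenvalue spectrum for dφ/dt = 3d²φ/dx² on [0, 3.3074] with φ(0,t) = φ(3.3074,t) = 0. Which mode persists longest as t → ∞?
Eigenvalues: λₙ = 3n²π²/3.3074².
First three modes:
  n=1: λ₁ = 3π²/3.3074² ≈ 2.707
  n=2: λ₂ = 12π²/3.3074² ≈ 10.827 (4× faster decay)
  n=3: λ₃ = 27π²/3.3074² ≈ 24.361 (9× faster decay)
As t → ∞, higher modes decay exponentially faster. The n=1 mode dominates: φ ~ c₁ sin(πx/3.3074) e^{-λ₁t}.
Decay rate: λ₁ = 3π²/3.3074² ≈ 2.707.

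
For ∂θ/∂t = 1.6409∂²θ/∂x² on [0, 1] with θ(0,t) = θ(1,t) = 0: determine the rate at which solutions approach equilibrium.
Eigenvalues: λₙ = 1.6409n²π².
First three modes:
  n=1: λ₁ = 1.6409π² ≈ 16.195
  n=2: λ₂ = 6.5636π² ≈ 64.78 (4× faster decay)
  n=3: λ₃ = 14.7681π² ≈ 145.755 (9× faster decay)
As t → ∞, higher modes decay exponentially faster. The n=1 mode dominates: θ ~ c₁ sin(πx) e^{-λ₁t}.
Decay rate: λ₁ = 1.6409π² ≈ 16.195.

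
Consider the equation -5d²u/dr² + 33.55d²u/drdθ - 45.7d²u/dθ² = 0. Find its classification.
Hyperbolic. (A = -5, B = 33.55, C = -45.7 gives B² - 4AC = 211.6025.)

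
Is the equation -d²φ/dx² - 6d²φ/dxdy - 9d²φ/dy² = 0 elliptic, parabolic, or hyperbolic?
Computing B² - 4AC with A = -1, B = -6, C = -9: discriminant = 0 (zero). Answer: parabolic.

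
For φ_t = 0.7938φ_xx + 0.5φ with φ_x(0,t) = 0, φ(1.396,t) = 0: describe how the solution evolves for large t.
φ → 0. Diffusion dominates reaction (r=0.5 < κπ²/(4L²)≈1.01); solution decays.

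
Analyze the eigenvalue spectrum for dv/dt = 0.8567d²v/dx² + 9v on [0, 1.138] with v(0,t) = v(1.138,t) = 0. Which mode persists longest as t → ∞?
Eigenvalues: λₙ = 0.8567n²π²/1.138² - 9.
First three modes:
  n=1: λ₁ = 0.8567π²/1.138² - 9 ≈ -2.471
  n=2: λ₂ = 3.4268π²/1.138² - 9 ≈ 17.116
  n=3: λ₃ = 7.7103π²/1.138² - 9 ≈ 49.761
Since 0.8567π²/1.138² ≈ 6.529 < 9, λ₁ < 0.
The n=1 mode grows fastest (−λₙ is largest for n=1) → dominates.
Asymptotic: v ~ c₁ sin(πx/1.138) e^{2.471t} (exponential growth at rate −λ₁ ≈ 2.471).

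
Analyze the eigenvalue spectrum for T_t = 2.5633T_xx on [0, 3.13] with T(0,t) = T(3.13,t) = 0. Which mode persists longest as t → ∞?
Eigenvalues: λₙ = 2.5633n²π²/3.13².
First three modes:
  n=1: λ₁ = 2.5633π²/3.13² ≈ 2.582
  n=2: λ₂ = 10.2532π²/3.13² ≈ 10.329 (4× faster decay)
  n=3: λ₃ = 23.0697π²/3.13² ≈ 23.241 (9× faster decay)
As t → ∞, higher modes decay exponentially faster. The n=1 mode dominates: T ~ c₁ sin(πx/3.13) e^{-λ₁t}.
Decay rate: λ₁ = 2.5633π²/3.13² ≈ 2.582.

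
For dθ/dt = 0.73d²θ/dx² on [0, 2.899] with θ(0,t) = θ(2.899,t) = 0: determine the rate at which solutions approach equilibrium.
Eigenvalues: λₙ = 0.73n²π²/2.899².
First three modes:
  n=1: λ₁ = 0.73π²/2.899² ≈ 0.857
  n=2: λ₂ = 2.92π²/2.899² ≈ 3.429 (4× faster decay)
  n=3: λ₃ = 6.57π²/2.899² ≈ 7.716 (9× faster decay)
As t → ∞, higher modes decay exponentially faster. The n=1 mode dominates: θ ~ c₁ sin(πx/2.899) e^{-λ₁t}.
Decay rate: λ₁ = 0.73π²/2.899² ≈ 0.857.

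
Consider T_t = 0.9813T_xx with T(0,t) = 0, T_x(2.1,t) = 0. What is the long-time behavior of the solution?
As t → ∞, T → 0. Heat escapes through the Dirichlet boundary.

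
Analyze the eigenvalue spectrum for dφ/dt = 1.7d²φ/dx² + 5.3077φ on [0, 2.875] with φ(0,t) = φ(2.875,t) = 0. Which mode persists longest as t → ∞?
Eigenvalues: λₙ = 1.7n²π²/2.875² - 5.3077.
First three modes:
  n=1: λ₁ = 1.7π²/2.875² - 5.3077 ≈ -3.278
  n=2: λ₂ = 6.8π²/2.875² - 5.3077 ≈ 2.812
  n=3: λ₃ = 15.3π²/2.875² - 5.3077 ≈ 12.961
Since 1.7π²/2.875² ≈ 2.03 < 5.3077, λ₁ < 0.
The n=1 mode grows fastest (−λₙ is largest for n=1) → dominates.
Asymptotic: φ ~ c₁ sin(πx/2.875) e^{3.278t} (exponential growth at rate −λ₁ ≈ 3.278).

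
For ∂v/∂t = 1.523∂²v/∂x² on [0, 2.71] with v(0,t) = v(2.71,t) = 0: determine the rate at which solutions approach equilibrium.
Eigenvalues: λₙ = 1.523n²π²/2.71².
First three modes:
  n=1: λ₁ = 1.523π²/2.71² ≈ 2.047
  n=2: λ₂ = 6.092π²/2.71² ≈ 8.187 (4× faster decay)
  n=3: λ₃ = 13.707π²/2.71² ≈ 18.421 (9× faster decay)
As t → ∞, higher modes decay exponentially faster. The n=1 mode dominates: v ~ c₁ sin(πx/2.71) e^{-λ₁t}.
Decay rate: λ₁ = 1.523π²/2.71² ≈ 2.047.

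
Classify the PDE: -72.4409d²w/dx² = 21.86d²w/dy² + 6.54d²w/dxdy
Rewriting in standard form: -72.4409d²w/dx² - 6.54d²w/dxdy - 21.86d²w/dy² = 0. A = -72.4409, B = -6.54, C = -21.86. Discriminant B² - 4AC = -6291.460696. Since -6291.460696 < 0, elliptic.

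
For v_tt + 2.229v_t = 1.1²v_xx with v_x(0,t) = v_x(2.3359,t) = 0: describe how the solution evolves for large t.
v → constant (steady state). Damping (γ=2.229) dissipates the nonconstant modes; with Neumann BCs the spatial average obeys M''+γM'=0 and tends to a finite limit.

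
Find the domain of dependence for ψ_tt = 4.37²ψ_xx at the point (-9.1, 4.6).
Domain of dependence: [-29.202, 11.002]. Signals travel at speed 4.37, so data within |x - -9.1| ≤ 4.37·4.6 = 20.102 can reach the point.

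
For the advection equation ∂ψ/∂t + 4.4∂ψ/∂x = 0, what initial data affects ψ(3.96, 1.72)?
A single point: x = -3.608. The characteristic through (3.96, 1.72) is x - 4.4t = const, so x = 3.96 - 4.4·1.72 = -3.608.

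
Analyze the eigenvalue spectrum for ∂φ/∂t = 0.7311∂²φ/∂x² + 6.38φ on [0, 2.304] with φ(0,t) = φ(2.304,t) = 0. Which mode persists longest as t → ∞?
Eigenvalues: λₙ = 0.7311n²π²/2.304² - 6.38.
First three modes:
  n=1: λ₁ = 0.7311π²/2.304² - 6.38 ≈ -5.021
  n=2: λ₂ = 2.9244π²/2.304² - 6.38 ≈ -0.943
  n=3: λ₃ = 6.5799π²/2.304² - 6.38 ≈ 5.854
Since 0.7311π²/2.304² ≈ 1.359 < 6.38, λ₁ < 0.
The n=1 mode grows fastest (−λₙ is largest for n=1) → dominates.
Asymptotic: φ ~ c₁ sin(πx/2.304) e^{5.021t} (exponential growth at rate −λ₁ ≈ 5.021).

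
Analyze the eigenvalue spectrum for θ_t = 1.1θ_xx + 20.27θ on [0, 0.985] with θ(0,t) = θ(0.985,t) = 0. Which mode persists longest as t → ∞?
Eigenvalues: λₙ = 1.1n²π²/0.985² - 20.27.
First three modes:
  n=1: λ₁ = 1.1π²/0.985² - 20.27 ≈ -9.08
  n=2: λ₂ = 4.4π²/0.985² - 20.27 ≈ 24.489
  n=3: λ₃ = 9.9π²/0.985² - 20.27 ≈ 80.438
Since 1.1π²/0.985² ≈ 11.19 < 20.27, λ₁ < 0.
The n=1 mode grows fastest (−λₙ is largest for n=1) → dominates.
Asymptotic: θ ~ c₁ sin(πx/0.985) e^{9.08t} (exponential growth at rate −λ₁ ≈ 9.08).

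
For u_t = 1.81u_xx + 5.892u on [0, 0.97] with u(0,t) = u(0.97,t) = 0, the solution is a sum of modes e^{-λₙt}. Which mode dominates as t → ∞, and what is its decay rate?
Eigenvalues: λₙ = 1.81n²π²/0.97² - 5.892.
First three modes:
  n=1: λ₁ = 1.81π²/0.97² - 5.892 ≈ 13.094
  n=2: λ₂ = 7.24π²/0.97² - 5.892 ≈ 70.052
  n=3: λ₃ = 16.29π²/0.97² - 5.892 ≈ 164.983
Since 1.81π²/0.97² ≈ 18.986 > 5.892, all λₙ > 0.
The n=1 mode decays slowest → dominates as t → ∞.
Asymptotic: u ~ c₁ sin(πx/0.97) e^{-λ₁t} with decay rate λ₁ ≈ 13.094.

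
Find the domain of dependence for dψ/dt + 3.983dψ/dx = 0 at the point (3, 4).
A single point: x = -12.932. The characteristic through (3, 4) is x - 3.983t = const, so x = 3 - 3.983·4 = -12.932.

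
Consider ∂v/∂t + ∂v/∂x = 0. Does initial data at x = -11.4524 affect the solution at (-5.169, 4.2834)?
No. Only data at x = -9.4524 affects (-5.169, 4.2834). Advection has one-way propagation along characteristics.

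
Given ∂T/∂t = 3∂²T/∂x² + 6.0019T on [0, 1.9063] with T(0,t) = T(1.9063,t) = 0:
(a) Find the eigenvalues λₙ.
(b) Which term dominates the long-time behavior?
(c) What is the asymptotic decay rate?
Eigenvalues: λₙ = 3n²π²/1.9063² - 6.0019.
First three modes:
  n=1: λ₁ = 3π²/1.9063² - 6.0019 ≈ 2.146
  n=2: λ₂ = 12π²/1.9063² - 6.0019 ≈ 26.589
  n=3: λ₃ = 27π²/1.9063² - 6.0019 ≈ 67.328
Since 3π²/1.9063² ≈ 8.148 > 6.0019, all λₙ > 0.
The n=1 mode decays slowest → dominates as t → ∞.
Asymptotic: T ~ c₁ sin(πx/1.9063) e^{-λ₁t} with decay rate λ₁ ≈ 2.146.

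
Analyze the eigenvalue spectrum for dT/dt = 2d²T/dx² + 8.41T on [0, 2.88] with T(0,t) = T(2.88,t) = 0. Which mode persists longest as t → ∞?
Eigenvalues: λₙ = 2n²π²/2.88² - 8.41.
First three modes:
  n=1: λ₁ = 2π²/2.88² - 8.41 ≈ -6.03
  n=2: λ₂ = 8π²/2.88² - 8.41 ≈ 1.109
  n=3: λ₃ = 18π²/2.88² - 8.41 ≈ 13.008
Since 2π²/2.88² ≈ 2.38 < 8.41, λ₁ < 0.
The n=1 mode grows fastest (−λₙ is largest for n=1) → dominates.
Asymptotic: T ~ c₁ sin(πx/2.88) e^{6.03t} (exponential growth at rate −λ₁ ≈ 6.03).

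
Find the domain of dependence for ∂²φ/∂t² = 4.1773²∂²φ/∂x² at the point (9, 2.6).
Domain of dependence: [-1.86098, 19.86098]. Signals travel at speed 4.1773, so data within |x - 9| ≤ 4.1773·2.6 = 10.86098 can reach the point.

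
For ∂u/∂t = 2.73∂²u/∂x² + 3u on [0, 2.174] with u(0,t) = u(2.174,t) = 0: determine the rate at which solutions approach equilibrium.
Eigenvalues: λₙ = 2.73n²π²/2.174² - 3.
First three modes:
  n=1: λ₁ = 2.73π²/2.174² - 3 ≈ 2.701
  n=2: λ₂ = 10.92π²/2.174² - 3 ≈ 19.804
  n=3: λ₃ = 24.57π²/2.174² - 3 ≈ 48.308
Since 2.73π²/2.174² ≈ 5.701 > 3, all λₙ > 0.
The n=1 mode decays slowest → dominates as t → ∞.
Asymptotic: u ~ c₁ sin(πx/2.174) e^{-λ₁t} with decay rate λ₁ ≈ 2.701.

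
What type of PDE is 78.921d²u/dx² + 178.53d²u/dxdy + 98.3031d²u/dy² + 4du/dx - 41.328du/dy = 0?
With A = 78.921, B = 178.53, C = 98.3031, the discriminant is 840.2450796. This is a hyperbolic PDE.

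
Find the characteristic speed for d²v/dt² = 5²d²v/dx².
Speed = 5. Information travels along characteristics x = x₀ ± 5t.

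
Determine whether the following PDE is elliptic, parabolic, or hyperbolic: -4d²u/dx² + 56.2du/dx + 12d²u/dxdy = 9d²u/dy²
Rewriting in standard form: -4d²u/dx² + 12d²u/dxdy - 9d²u/dy² + 56.2du/dx = 0. Coefficients: A = -4, B = 12, C = -9. B² - 4AC = 0, which is zero, so the equation is parabolic.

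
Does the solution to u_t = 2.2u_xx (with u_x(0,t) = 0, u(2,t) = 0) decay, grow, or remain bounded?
u → 0. Heat escapes through the Dirichlet boundary.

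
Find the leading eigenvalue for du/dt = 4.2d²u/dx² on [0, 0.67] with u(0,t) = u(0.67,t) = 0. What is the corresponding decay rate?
Eigenvalues: λₙ = 4.2n²π²/0.67².
First three modes:
  n=1: λ₁ = 4.2π²/0.67² ≈ 92.342
  n=2: λ₂ = 16.8π²/0.67² ≈ 369.368 (4× faster decay)
  n=3: λ₃ = 37.8π²/0.67² ≈ 831.078 (9× faster decay)
As t → ∞, higher modes decay exponentially faster. The n=1 mode dominates: u ~ c₁ sin(πx/0.67) e^{-λ₁t}.
Decay rate: λ₁ = 4.2π²/0.67² ≈ 92.342.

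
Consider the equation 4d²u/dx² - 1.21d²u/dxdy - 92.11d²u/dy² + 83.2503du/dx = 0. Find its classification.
Hyperbolic. (A = 4, B = -1.21, C = -92.11 gives B² - 4AC = 1475.2241.)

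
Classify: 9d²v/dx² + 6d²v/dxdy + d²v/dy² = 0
Parabolic (discriminant = 0).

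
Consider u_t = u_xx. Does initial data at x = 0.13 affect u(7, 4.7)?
Yes, for any finite x. The heat equation has infinite propagation speed, so all initial data affects all points at any t > 0.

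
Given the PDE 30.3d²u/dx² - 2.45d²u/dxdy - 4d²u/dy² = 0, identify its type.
The second-order coefficients are A = 30.3, B = -2.45, C = -4. Since B² - 4AC = 490.8025 > 0, this is a hyperbolic PDE.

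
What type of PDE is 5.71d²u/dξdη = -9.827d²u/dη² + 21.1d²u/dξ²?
Rewriting in standard form: -21.1d²u/dξ² + 5.71d²u/dξdη + 9.827d²u/dη² = 0. With A = -21.1, B = 5.71, C = 9.827, the discriminant is 862.0029. This is a hyperbolic PDE.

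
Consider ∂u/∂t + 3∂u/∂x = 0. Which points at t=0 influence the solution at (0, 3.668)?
A single point: x = -11.004. The characteristic through (0, 3.668) is x - 3t = const, so x = 0 - 3·3.668 = -11.004.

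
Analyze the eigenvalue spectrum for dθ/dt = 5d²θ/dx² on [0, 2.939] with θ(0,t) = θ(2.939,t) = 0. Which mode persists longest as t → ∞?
Eigenvalues: λₙ = 5n²π²/2.939².
First three modes:
  n=1: λ₁ = 5π²/2.939² ≈ 5.713
  n=2: λ₂ = 20π²/2.939² ≈ 22.852 (4× faster decay)
  n=3: λ₃ = 45π²/2.939² ≈ 51.418 (9× faster decay)
As t → ∞, higher modes decay exponentially faster. The n=1 mode dominates: θ ~ c₁ sin(πx/2.939) e^{-λ₁t}.
Decay rate: λ₁ = 5π²/2.939² ≈ 5.713.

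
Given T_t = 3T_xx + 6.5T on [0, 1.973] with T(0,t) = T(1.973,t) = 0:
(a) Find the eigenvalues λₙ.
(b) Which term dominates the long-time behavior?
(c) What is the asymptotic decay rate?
Eigenvalues: λₙ = 3n²π²/1.973² - 6.5.
First three modes:
  n=1: λ₁ = 3π²/1.973² - 6.5 ≈ 1.106
  n=2: λ₂ = 12π²/1.973² - 6.5 ≈ 23.925
  n=3: λ₃ = 27π²/1.973² - 6.5 ≈ 61.956
Since 3π²/1.973² ≈ 7.606 > 6.5, all λₙ > 0.
The n=1 mode decays slowest → dominates as t → ∞.
Asymptotic: T ~ c₁ sin(πx/1.973) e^{-λ₁t} with decay rate λ₁ ≈ 1.106.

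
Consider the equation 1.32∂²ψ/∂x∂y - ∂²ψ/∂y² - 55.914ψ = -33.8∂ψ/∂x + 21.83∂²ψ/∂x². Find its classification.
Rewriting in standard form: -21.83∂²ψ/∂x² + 1.32∂²ψ/∂x∂y - ∂²ψ/∂y² + 33.8∂ψ/∂x - 55.914ψ = 0. Elliptic. (A = -21.83, B = 1.32, C = -1 gives B² - 4AC = -85.5776.)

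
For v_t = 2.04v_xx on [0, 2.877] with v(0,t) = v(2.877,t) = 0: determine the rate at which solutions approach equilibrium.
Eigenvalues: λₙ = 2.04n²π²/2.877².
First three modes:
  n=1: λ₁ = 2.04π²/2.877² ≈ 2.432
  n=2: λ₂ = 8.16π²/2.877² ≈ 9.73 (4× faster decay)
  n=3: λ₃ = 18.36π²/2.877² ≈ 21.892 (9× faster decay)
As t → ∞, higher modes decay exponentially faster. The n=1 mode dominates: v ~ c₁ sin(πx/2.877) e^{-λ₁t}.
Decay rate: λ₁ = 2.04π²/2.877² ≈ 2.432.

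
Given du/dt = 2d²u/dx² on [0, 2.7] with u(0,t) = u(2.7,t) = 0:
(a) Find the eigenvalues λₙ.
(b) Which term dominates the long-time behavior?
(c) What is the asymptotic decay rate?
Eigenvalues: λₙ = 2n²π²/2.7².
First three modes:
  n=1: λ₁ = 2π²/2.7² ≈ 2.708
  n=2: λ₂ = 8π²/2.7² ≈ 10.831 (4× faster decay)
  n=3: λ₃ = 18π²/2.7² ≈ 24.369 (9× faster decay)
As t → ∞, higher modes decay exponentially faster. The n=1 mode dominates: u ~ c₁ sin(πx/2.7) e^{-λ₁t}.
Decay rate: λ₁ = 2π²/2.7² ≈ 2.708.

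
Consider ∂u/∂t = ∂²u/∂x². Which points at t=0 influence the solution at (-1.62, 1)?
The entire real line. The heat equation has infinite propagation speed: any initial disturbance instantly affects all points (though exponentially small far away).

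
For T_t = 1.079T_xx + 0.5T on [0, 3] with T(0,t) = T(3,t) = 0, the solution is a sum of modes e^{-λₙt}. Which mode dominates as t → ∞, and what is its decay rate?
Eigenvalues: λₙ = 1.079n²π²/3² - 0.5.
First three modes:
  n=1: λ₁ = 1.079π²/3² - 0.5 ≈ 0.683
  n=2: λ₂ = 4.316π²/3² - 0.5 ≈ 4.233
  n=3: λ₃ = 9.711π²/3² - 0.5 ≈ 10.149
Since 1.079π²/3² ≈ 1.183 > 0.5, all λₙ > 0.
The n=1 mode decays slowest → dominates as t → ∞.
Asymptotic: T ~ c₁ sin(πx/3) e^{-λ₁t} with decay rate λ₁ ≈ 0.683.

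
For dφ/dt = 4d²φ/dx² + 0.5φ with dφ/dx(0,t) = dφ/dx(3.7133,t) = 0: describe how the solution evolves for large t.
φ grows unboundedly. With Neumann BCs the constant mode has diffusion eigenvalue 0, so any r > 0 makes it grow like e^(0.5t); solution grows exponentially.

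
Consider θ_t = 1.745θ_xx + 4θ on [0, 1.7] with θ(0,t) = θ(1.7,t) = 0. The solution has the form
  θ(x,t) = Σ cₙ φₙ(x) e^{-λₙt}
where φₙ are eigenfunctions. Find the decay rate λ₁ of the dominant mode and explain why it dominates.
Eigenvalues: λₙ = 1.745n²π²/1.7² - 4.
First three modes:
  n=1: λ₁ = 1.745π²/1.7² - 4 ≈ 1.959
  n=2: λ₂ = 6.98π²/1.7² - 4 ≈ 19.837
  n=3: λ₃ = 15.705π²/1.7² - 4 ≈ 49.634
Since 1.745π²/1.7² ≈ 5.959 > 4, all λₙ > 0.
The n=1 mode decays slowest → dominates as t → ∞.
Asymptotic: θ ~ c₁ sin(πx/1.7) e^{-λ₁t} with decay rate λ₁ ≈ 1.959.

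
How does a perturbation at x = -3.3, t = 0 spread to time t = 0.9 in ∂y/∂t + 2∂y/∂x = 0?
At x = -1.5. The characteristic carries data from (-3.3, 0) to (-1.5, 0.9).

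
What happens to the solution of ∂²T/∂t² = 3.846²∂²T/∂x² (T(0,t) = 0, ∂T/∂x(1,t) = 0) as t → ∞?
T oscillates (no decay). Energy is conserved; the solution oscillates indefinitely as standing waves.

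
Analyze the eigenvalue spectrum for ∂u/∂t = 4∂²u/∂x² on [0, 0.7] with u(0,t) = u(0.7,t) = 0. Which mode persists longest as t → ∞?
Eigenvalues: λₙ = 4n²π²/0.7².
First three modes:
  n=1: λ₁ = 4π²/0.7² ≈ 80.568
  n=2: λ₂ = 16π²/0.7² ≈ 322.273 (4× faster decay)
  n=3: λ₃ = 36π²/0.7² ≈ 725.114 (9× faster decay)
As t → ∞, higher modes decay exponentially faster. The n=1 mode dominates: u ~ c₁ sin(πx/0.7) e^{-λ₁t}.
Decay rate: λ₁ = 4π²/0.7² ≈ 80.568.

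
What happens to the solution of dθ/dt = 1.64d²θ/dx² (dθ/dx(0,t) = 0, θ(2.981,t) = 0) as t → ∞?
θ → 0. Heat escapes through the Dirichlet boundary.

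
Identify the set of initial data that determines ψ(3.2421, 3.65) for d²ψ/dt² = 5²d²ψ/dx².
Domain of dependence: [-15.0079, 21.4921]. Signals travel at speed 5, so data within |x - 3.2421| ≤ 5·3.65 = 18.25 can reach the point.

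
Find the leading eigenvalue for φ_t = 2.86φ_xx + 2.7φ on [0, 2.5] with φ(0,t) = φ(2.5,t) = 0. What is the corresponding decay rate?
Eigenvalues: λₙ = 2.86n²π²/2.5² - 2.7.
First three modes:
  n=1: λ₁ = 2.86π²/2.5² - 2.7 ≈ 1.816
  n=2: λ₂ = 11.44π²/2.5² - 2.7 ≈ 15.365
  n=3: λ₃ = 25.74π²/2.5² - 2.7 ≈ 37.947
Since 2.86π²/2.5² ≈ 4.516 > 2.7, all λₙ > 0.
The n=1 mode decays slowest → dominates as t → ∞.
Asymptotic: φ ~ c₁ sin(πx/2.5) e^{-λ₁t} with decay rate λ₁ ≈ 1.816.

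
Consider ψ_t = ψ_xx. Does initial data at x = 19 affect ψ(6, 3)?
Yes, for any finite x. The heat equation has infinite propagation speed, so all initial data affects all points at any t > 0.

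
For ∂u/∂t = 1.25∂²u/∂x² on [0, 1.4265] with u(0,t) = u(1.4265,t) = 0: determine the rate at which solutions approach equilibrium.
Eigenvalues: λₙ = 1.25n²π²/1.4265².
First three modes:
  n=1: λ₁ = 1.25π²/1.4265² ≈ 6.063
  n=2: λ₂ = 5π²/1.4265² ≈ 24.251 (4× faster decay)
  n=3: λ₃ = 11.25π²/1.4265² ≈ 54.564 (9× faster decay)
As t → ∞, higher modes decay exponentially faster. The n=1 mode dominates: u ~ c₁ sin(πx/1.4265) e^{-λ₁t}.
Decay rate: λ₁ = 1.25π²/1.4265² ≈ 6.063.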